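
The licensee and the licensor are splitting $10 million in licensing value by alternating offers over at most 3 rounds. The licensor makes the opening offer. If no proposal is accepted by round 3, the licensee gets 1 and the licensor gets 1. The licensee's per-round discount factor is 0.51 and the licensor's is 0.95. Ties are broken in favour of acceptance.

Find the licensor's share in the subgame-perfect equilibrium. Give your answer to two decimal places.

9.26

Round 3 (the licensor proposes): the licensee gets 1 if talks fail, so the licensor offers 1 and keeps 9.
Round 2 (the licensee proposes): the licensor can get 9 next round, worth 0.95 × 9 = 8.55 now. The licensee offers 8.55 and keeps 10 − 8.55 = 1.45.
Round 1 (the licensor proposes): the licensee can get 1.45 next round, worth 0.51 × 1.45 = 0.7395 now, so the licensor offers 0.7395, keeping 9.2605.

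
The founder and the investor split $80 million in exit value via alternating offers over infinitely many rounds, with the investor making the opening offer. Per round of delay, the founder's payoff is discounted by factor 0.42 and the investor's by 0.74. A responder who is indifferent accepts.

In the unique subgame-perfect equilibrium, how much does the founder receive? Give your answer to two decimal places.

Let x be the investor's share when the investor proposes and y be the founder's share when the founder proposes.
The founder accepts iff offered ≥ 0.42·y, so x = 80 − 0.42y. Symmetrically y = 80 − 0.74x.
Substituting: x = 80 − 0.42(80 − 0.74x), giving x(1 − 0.74·0.42) = 80(1 − 0.42).
So x = 80 × 0.58 / 0.6892 ≈ 67.3244, and the founder receives 80 − x ≈ 12.6756.

12.68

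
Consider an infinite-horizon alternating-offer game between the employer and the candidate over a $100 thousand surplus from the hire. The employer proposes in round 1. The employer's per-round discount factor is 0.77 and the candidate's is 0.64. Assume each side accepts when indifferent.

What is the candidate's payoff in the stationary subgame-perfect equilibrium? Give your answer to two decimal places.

Let x be the employer's share when the employer proposes and y be the candidate's share when the candidate proposes.
The candidate accepts iff offered ≥ 0.64·y, so x = 100 − 0.64y. Symmetrically y = 100 − 0.77x.
Substituting: x = 100 − 0.64(100 − 0.77x), giving x(1 − 0.77·0.64) = 100(1 − 0.64).
So x = 100 × 0.36 / 0.5072 ≈ 70.9779, and the candidate receives 100 − x ≈ 29.0221.

29.02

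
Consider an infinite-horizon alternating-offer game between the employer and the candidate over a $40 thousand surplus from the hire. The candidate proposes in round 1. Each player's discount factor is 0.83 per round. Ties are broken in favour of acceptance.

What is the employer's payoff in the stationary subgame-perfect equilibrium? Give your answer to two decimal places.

18.14

In a stationary SPE each proposer offers the other exactly their discounted continuation value.
If the candidate keeps x when proposing and the employer keeps y when proposing, then x = 40 − 0.83y and y = 40 − 0.83x.
Solving: x = 40(1 − 0.83) / (1 − 0.83·0.83) = 6.8 / 0.3111 ≈ 21.8579.
The employer gets 40 − 21.8579 ≈ 18.1421.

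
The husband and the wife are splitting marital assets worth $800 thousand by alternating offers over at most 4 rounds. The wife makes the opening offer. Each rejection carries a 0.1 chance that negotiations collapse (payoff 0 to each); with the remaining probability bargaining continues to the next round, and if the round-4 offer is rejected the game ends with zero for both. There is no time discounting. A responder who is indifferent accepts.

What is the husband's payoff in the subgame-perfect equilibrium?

Round 4 (the husband proposes): rejection yields 0 for the wife; the husband offers 0 and keeps 800.
Round 3 (the wife proposes): rejecting gives the husband an expected 0.9 × 800 = 720; the wife offers that and keeps 80.
Round 2 (the husband proposes): rejecting gives the wife an expected 0.9 × 80 = 72. The husband offers 72 and keeps 800 − 72 = 728.
Round 1 (the wife proposes): rejecting gives the husband an expected 0.9 × 728 = 655.2. The wife offers 655.2 and keeps 800 − 655.2 = 144.8.

655.2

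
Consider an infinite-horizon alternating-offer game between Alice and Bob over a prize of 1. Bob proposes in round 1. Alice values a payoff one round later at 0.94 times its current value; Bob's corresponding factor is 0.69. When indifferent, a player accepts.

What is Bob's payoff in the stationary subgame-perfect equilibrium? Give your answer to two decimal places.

In a stationary SPE each proposer offers the other exactly their discounted continuation value.
If Bob keeps x when proposing and Alice keeps y when proposing, then x = 1 − 0.94y and y = 1 − 0.69x.
Solving: x = 1(1 − 0.94) / (1 − 0.69·0.94) = 0.06 / 0.3514 ≈ 0.1707.
Alice gets 1 − 0.1707 ≈ 0.8293.

0.17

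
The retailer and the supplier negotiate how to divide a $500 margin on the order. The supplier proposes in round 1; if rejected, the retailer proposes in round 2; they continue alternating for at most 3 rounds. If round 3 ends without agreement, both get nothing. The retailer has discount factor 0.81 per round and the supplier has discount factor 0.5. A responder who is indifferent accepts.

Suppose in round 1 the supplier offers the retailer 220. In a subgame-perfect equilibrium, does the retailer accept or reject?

Work out the retailer's continuation value if the offer is rejected.
Round 3 (the supplier proposes): the retailer will accept anything ≥ 0, so the supplier offers 0 and keeps 500.
Round 2 (the retailer proposes): the supplier can get 500 next round, worth 0.5 × 500 = 250 now, so the retailer offers 250, keeping 250.
So by rejecting in round 1, the retailer gets 250 next round, worth 0.81 × 250 = 202.5 now.
Offer 220 ≥ 202.5, so the retailer accepts.

Accept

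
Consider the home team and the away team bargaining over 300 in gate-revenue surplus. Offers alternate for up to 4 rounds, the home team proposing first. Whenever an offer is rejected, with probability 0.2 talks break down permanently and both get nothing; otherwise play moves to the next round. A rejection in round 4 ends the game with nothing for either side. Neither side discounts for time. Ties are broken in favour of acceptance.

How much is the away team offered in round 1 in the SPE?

201.6

Round 4 (the away team proposes): the home team will accept anything ≥ 0, so the away team offers 0 and keeps 300.
Round 3 (the home team proposes): rejecting gives the away team an expected 0.8 × 300 = 240, so the home team offers 240, keeping 60.
Round 2 (the away team proposes): rejecting gives the home team an expected 0.8 × 60 = 48. The away team offers 48 and keeps 300 − 48 = 252.
Round 1 (the home team proposes): rejecting gives the away team an expected 0.8 × 252 = 201.6. The home team offers 201.6 and keeps 300 − 201.6 = 98.4.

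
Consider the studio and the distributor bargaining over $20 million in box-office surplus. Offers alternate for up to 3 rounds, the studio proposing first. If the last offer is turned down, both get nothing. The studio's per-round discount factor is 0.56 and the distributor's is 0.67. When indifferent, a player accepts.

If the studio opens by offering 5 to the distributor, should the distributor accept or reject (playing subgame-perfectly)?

Reject

Work out the distributor's continuation value if the offer is rejected.
Round 3 (the studio proposes): the distributor will accept anything ≥ 0, so the studio offers 0 and keeps 20.
Round 2 (the distributor proposes): the studio can get 20 next round, worth 0.56 × 20 = 11.2 now; the distributor offers that and keeps 8.8.
So by rejecting in round 1, the distributor gets 8.8 next round, worth 0.67 × 8.8 = 5.896 now.
Offer 5 < 5.896, so the distributor rejects.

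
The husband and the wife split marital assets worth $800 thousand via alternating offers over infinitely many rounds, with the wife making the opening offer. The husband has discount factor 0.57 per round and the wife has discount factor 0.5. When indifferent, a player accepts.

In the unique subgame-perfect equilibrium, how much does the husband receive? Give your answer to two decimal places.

In a stationary SPE each proposer offers the other exactly their discounted continuation value.
If the wife keeps x when proposing and the husband keeps y when proposing, then x = 800 − 0.57y and y = 800 − 0.5x.
Solving: x = 800(1 − 0.57) / (1 − 0.5·0.57) = 344 / 0.715 ≈ 481.1189.
The husband gets 800 − 481.1189 ≈ 318.8811.

318.88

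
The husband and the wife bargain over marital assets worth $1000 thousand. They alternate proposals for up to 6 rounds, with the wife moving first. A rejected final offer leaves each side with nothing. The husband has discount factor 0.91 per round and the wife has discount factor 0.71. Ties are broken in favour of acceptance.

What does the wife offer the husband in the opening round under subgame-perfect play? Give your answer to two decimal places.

814.28

Round 6 (the husband proposes): the wife will accept anything ≥ 0, so the husband offers 0 and keeps 1000.
Round 5 (the wife proposes): the husband can get 1000 next round, worth 0.91 × 1000 = 910 now. The wife offers 910 and keeps 1000 − 910 = 90.
Round 4 (the husband proposes): the wife can get 90 next round, worth 0.71 × 90 = 63.9 now; the husband offers that and keeps 936.1.
Round 3 (the wife proposes): the husband can get 936.1 next round, worth 0.91 × 936.1 = 851.851 now, so the wife offers 851.851, keeping 148.149.
Round 2 (the husband proposes): the wife can get 148.149 next round, worth 0.71 × 148.149 = 105.18579 now, so the husband offers 105.18579, keeping 894.81421.
Round 1 (the wife proposes): the husband can get 894.81421 next round, worth 0.91 × 894.81421 = 814.2809311 now. The wife offers 814.2809311 and keeps 1000 − 814.2809311 = 185.7190689.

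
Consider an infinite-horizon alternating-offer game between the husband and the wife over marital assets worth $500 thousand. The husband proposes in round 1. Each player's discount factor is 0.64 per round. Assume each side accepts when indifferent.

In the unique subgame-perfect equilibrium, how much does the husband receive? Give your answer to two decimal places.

304.88

In a stationary SPE each proposer offers the other exactly their discounted continuation value.
If the husband keeps x when proposing and the wife keeps y when proposing, then x = 500 − 0.64y and y = 500 − 0.64x.
Solving: x = 500(1 − 0.64) / (1 − 0.64·0.64) = 180 / 0.5904 ≈ 304.8780.
The wife gets 500 − 304.8780 ≈ 195.1220.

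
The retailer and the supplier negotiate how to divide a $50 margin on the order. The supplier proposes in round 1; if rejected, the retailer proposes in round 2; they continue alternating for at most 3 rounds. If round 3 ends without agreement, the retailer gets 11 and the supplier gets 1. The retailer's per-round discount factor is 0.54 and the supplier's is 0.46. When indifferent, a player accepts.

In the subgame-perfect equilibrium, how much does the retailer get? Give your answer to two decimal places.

Work backward from the last round.
Round 3 (the supplier proposes): the retailer gets 11 if talks fail, so the supplier offers 11 and keeps 39.
Round 2 (the retailer proposes): the supplier can get 39 next round, worth 0.46 × 39 = 17.94 now, so the retailer offers 17.94, keeping 32.06.
Round 1 (the supplier proposes): the retailer can get 32.06 next round, worth 0.54 × 32.06 = 17.3124 now; the supplier offers that and keeps 32.6876.

17.31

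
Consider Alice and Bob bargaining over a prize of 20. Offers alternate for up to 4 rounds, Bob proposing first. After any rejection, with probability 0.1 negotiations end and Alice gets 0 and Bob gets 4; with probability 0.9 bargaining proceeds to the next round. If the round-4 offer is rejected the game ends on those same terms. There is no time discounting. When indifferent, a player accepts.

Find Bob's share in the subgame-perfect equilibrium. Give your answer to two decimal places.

Round 4 (Alice proposes): Bob gets 4 if talks fail, so Alice offers 4 and keeps 16.
Round 3 (Bob proposes): rejecting gives Alice an expected 0.9 × 16 = 14.4; Bob offers that and keeps 5.6.
Round 2 (Alice proposes): rejecting gives Bob an expected 0.9 × 5.6 + 0.1 × 4 = 5.44. Alice offers 5.44 and keeps 20 − 5.44 = 14.56.
Round 1 (Bob proposes): rejecting gives Alice an expected 0.9 × 14.56 = 13.104. Bob offers 13.104 and keeps 20 − 13.104 = 6.896.

6.90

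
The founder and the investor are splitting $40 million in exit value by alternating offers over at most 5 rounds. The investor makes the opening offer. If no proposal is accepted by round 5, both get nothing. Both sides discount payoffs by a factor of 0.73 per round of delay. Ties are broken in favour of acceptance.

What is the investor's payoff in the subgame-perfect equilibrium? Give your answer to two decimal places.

27.91

Solve by backward induction from round 5.
Round 5 (the investor proposes): rejection yields 0 for the founder; the investor offers 0 and keeps 40.
Round 4 (the founder proposes): the investor can get 40 next round, worth 0.73 × 40 = 29.2 now; the founder offers that and keeps 10.8.
Round 3 (the investor proposes): the founder can get 10.8 next round, worth 0.73 × 10.8 = 7.884 now. The investor offers 7.884 and keeps 40 − 7.884 = 32.116.
Round 2 (the founder proposes): the investor can get 32.116 next round, worth 0.73 × 32.116 = 23.44468 now, so the founder offers 23.44468, keeping 16.55532.
Round 1 (the investor proposes): the founder can get 16.55532 next round, worth 0.73 × 16.55532 = 12.0853836 now; the investor offers that and keeps 27.9146164.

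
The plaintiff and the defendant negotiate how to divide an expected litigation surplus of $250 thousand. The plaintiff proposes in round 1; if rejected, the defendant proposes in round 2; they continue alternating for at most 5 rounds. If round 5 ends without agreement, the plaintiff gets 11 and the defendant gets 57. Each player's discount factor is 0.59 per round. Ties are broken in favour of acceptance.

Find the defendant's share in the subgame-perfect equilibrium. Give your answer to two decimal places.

88.43

Work backward from the last round.
Round 5 (the plaintiff proposes): the defendant gets 57 if talks fail, so the plaintiff offers 57 and keeps 193.
Round 4 (the defendant proposes): the plaintiff can get 193 next round, worth 0.59 × 193 = 113.87 now; the defendant offers that and keeps 136.13.
Round 3 (the plaintiff proposes): the defendant can get 136.13 next round, worth 0.59 × 136.13 = 80.3167 now; the plaintiff offers that and keeps 169.6833.
Round 2 (the defendant proposes): the plaintiff can get 169.6833 next round, worth 0.59 × 169.6833 = 100.113147 now, so the defendant offers 100.113147, keeping 149.886853.
Round 1 (the plaintiff proposes): the defendant can get 149.886853 next round, worth 0.59 × 149.886853 = 88.43324327 now, so the plaintiff offers 88.43324327, keeping 161.56675673.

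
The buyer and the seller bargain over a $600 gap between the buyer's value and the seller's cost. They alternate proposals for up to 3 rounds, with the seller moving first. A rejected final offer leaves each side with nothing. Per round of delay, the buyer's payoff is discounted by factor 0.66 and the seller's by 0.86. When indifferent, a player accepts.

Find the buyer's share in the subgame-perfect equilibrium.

55.44

By backward induction:
Round 3 (the seller proposes): the buyer will accept anything ≥ 0, so the seller offers 0 and keeps 600.
Round 2 (the buyer proposes): the seller can get 600 next round, worth 0.86 × 600 = 516 now. The buyer offers 516 and keeps 600 − 516 = 84.
Round 1 (the seller proposes): the buyer can get 84 next round, worth 0.66 × 84 = 55.44 now; the seller offers that and keeps 544.56.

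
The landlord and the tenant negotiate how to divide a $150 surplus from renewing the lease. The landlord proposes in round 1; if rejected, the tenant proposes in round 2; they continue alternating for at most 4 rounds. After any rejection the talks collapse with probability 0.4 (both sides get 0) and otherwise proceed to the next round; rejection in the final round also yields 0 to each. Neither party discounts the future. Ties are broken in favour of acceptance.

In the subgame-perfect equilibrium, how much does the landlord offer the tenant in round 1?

By backward induction:
Round 4 (the tenant proposes): the landlord will accept anything ≥ 0, so the tenant offers 0 and keeps 150.
Round 3 (the landlord proposes): rejecting gives the tenant an expected 0.6 × 150 = 90, so the landlord offers 90, keeping 60.
Round 2 (the tenant proposes): rejecting gives the landlord an expected 0.6 × 60 = 36; the tenant offers that and keeps 114.
Round 1 (the landlord proposes): rejecting gives the tenant an expected 0.6 × 114 = 68.4, so the landlord offers 68.4, keeping 81.6.

68.4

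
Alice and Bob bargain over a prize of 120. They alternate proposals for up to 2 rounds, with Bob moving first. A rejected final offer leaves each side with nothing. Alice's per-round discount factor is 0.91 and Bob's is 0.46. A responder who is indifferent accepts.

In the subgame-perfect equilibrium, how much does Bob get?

10.8

Round 2 (Alice proposes): rejection yields 0 for Bob; Alice offers 0 and keeps 120.
Round 1 (Bob proposes): Alice can get 120 next round, worth 0.91 × 120 = 109.2 now, so Bob offers 109.2, keeping 10.8.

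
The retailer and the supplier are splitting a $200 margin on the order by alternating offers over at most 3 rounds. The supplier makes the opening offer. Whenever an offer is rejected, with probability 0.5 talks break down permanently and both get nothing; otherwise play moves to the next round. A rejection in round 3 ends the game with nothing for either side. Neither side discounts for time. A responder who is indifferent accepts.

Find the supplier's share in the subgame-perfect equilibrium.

150

Round 3 (the supplier proposes): the retailer will accept anything ≥ 0, so the supplier offers 0 and keeps 200.
Round 2 (the retailer proposes): rejecting gives the supplier an expected 0.5 × 200 = 100. The retailer offers 100 and keeps 200 − 100 = 100.
Round 1 (the supplier proposes): rejecting gives the retailer an expected 0.5 × 100 = 50, so the supplier offers 50, keeping 150.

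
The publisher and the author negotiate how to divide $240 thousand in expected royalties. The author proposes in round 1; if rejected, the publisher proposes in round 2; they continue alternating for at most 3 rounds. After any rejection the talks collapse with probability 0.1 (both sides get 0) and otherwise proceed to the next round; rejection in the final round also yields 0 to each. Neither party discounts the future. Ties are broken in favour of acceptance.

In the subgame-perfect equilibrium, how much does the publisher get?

21.6

By backward induction:
Round 3 (the author proposes): rejection yields 0 for the publisher; the author offers 0 and keeps 240.
Round 2 (the publisher proposes): rejecting gives the author an expected 0.9 × 240 = 216, so the publisher offers 216, keeping 24.
Round 1 (the author proposes): rejecting gives the publisher an expected 0.9 × 24 = 21.6; the author offers that and keeps 218.4.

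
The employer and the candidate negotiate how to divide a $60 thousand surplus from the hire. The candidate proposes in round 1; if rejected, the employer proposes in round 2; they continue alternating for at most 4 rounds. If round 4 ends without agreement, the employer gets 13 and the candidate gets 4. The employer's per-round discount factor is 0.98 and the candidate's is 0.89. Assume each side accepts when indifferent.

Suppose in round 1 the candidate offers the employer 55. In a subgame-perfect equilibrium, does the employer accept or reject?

Round 4 (the employer proposes): the candidate gets 4 if talks fail, so the employer offers 4 and keeps 56.
Round 3 (the candidate proposes): the employer can get 56 next round, worth 0.98 × 56 = 54.88 now; the candidate offers that and keeps 5.12.
Round 2 (the employer proposes): the candidate can get 5.12 next round, worth 0.89 × 5.12 = 4.5568 now. The employer offers 4.5568 and keeps 60 − 4.5568 = 55.4432.
So by rejecting in round 1, the employer gets 55.4432 next round, worth 0.98 × 55.4432 = 54.334336 now.
Offer 55 ≥ 54.334336, so the employer accepts.

Accept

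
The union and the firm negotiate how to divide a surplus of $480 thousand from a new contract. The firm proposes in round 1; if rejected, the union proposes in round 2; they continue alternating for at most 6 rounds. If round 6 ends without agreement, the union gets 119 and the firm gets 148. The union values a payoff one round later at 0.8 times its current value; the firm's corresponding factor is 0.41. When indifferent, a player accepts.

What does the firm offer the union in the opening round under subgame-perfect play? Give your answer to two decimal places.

329.45

Round 6 (the union proposes): the firm gets 148 if talks fail, so the union offers 148 and keeps 332.
Round 5 (the firm proposes): the union can get 332 next round, worth 0.8 × 332 = 265.6 now; the firm offers that and keeps 214.4.
Round 4 (the union proposes): the firm can get 214.4 next round, worth 0.41 × 214.4 = 87.904 now, so the union offers 87.904, keeping 392.096.
Round 3 (the firm proposes): the union can get 392.096 next round, worth 0.8 × 392.096 = 313.6768 now. The firm offers 313.6768 and keeps 480 − 313.6768 = 166.3232.
Round 2 (the union proposes): the firm can get 166.3232 next round, worth 0.41 × 166.3232 = 68.192512 now. The union offers 68.192512 and keeps 480 − 68.192512 = 411.807488.
Round 1 (the firm proposes): the union can get 411.807488 next round, worth 0.8 × 411.807488 = 329.4459904 now; the firm offers that and keeps 150.5540096.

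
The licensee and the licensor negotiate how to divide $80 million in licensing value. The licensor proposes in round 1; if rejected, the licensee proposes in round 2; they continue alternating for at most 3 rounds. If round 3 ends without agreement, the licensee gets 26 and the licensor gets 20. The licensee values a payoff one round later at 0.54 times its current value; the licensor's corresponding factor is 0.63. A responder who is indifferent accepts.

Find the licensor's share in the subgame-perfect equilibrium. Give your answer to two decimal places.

Round 3 (the licensor proposes): the licensee gets 26 if talks fail, so the licensor offers 26 and keeps 54.
Round 2 (the licensee proposes): the licensor can get 54 next round, worth 0.63 × 54 = 34.02 now. The licensee offers 34.02 and keeps 80 − 34.02 = 45.98.
Round 1 (the licensor proposes): the licensee can get 45.98 next round, worth 0.54 × 45.98 = 24.8292 now; the licensor offers that and keeps 55.1708.

55.17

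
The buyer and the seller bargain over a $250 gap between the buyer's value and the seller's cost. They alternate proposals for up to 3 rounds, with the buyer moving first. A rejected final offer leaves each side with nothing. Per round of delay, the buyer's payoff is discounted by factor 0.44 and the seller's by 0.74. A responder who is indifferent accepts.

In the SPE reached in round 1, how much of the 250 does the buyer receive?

Round 3 (the buyer proposes): the seller will accept anything ≥ 0, so the buyer offers 0 and keeps 250.
Round 2 (the seller proposes): the buyer can get 250 next round, worth 0.44 × 250 = 110 now; the seller offers that and keeps 140.
Round 1 (the buyer proposes): the seller can get 140 next round, worth 0.74 × 140 = 103.6 now; the buyer offers that and keeps 146.4.

146.4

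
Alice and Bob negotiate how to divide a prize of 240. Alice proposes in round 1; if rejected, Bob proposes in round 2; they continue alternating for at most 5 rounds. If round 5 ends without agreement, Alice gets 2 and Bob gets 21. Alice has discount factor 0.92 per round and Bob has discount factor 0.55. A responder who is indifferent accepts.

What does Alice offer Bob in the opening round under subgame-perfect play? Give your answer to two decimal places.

Round 5 (Alice proposes): Bob gets 21 if talks fail, so Alice offers 21 and keeps 219.
Round 4 (Bob proposes): Alice can get 219 next round, worth 0.92 × 219 = 201.48 now, so Bob offers 201.48, keeping 38.52.
Round 3 (Alice proposes): Bob can get 38.52 next round, worth 0.55 × 38.52 = 21.186 now. Alice offers 21.186 and keeps 240 − 21.186 = 218.814.
Round 2 (Bob proposes): Alice can get 218.814 next round, worth 0.92 × 218.814 = 201.30888 now; Bob offers that and keeps 38.69112.
Round 1 (Alice proposes): Bob can get 38.69112 next round, worth 0.55 × 38.69112 = 21.280116 now, so Alice offers 21.280116, keeping 218.719884.

21.28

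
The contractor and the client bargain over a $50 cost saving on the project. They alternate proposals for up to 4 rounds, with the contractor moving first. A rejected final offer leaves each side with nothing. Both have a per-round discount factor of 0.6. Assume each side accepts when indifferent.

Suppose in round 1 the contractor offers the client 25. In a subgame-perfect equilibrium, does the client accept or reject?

Round 4 (the client proposes): rejection yields 0 for the contractor; the client offers 0 and keeps 50.
Round 3 (the contractor proposes): the client can get 50 next round, worth 0.6 × 50 = 30 now. The contractor offers 30 and keeps 50 − 30 = 20.
Round 2 (the client proposes): the contractor can get 20 next round, worth 0.6 × 20 = 12 now. The client offers 12 and keeps 50 − 12 = 38.
So by rejecting in round 1, the client gets 38 next round, worth 0.6 × 38 = 22.8 now.
Offer 25 ≥ 22.8, so the client accepts.

Accept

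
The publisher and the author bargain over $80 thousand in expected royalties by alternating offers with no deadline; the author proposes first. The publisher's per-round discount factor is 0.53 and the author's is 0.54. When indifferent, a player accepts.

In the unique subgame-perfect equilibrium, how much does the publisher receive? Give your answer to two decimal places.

27.32

In a stationary SPE each proposer offers the other exactly their discounted continuation value.
If the author keeps x when proposing and the publisher keeps y when proposing, then x = 80 − 0.53y and y = 80 − 0.54x.
Solving: x = 80(1 − 0.53) / (1 − 0.54·0.53) = 37.6 / 0.7138 ≈ 52.6758.
The publisher gets 80 − 52.6758 ≈ 27.3242.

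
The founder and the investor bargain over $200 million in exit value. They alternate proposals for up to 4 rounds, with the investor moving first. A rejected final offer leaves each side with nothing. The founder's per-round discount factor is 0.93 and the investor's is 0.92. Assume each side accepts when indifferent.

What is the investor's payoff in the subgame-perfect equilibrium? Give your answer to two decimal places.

25.98

Round 4 (the founder proposes): the investor will accept anything ≥ 0, so the founder offers 0 and keeps 200.
Round 3 (the investor proposes): the founder can get 200 next round, worth 0.93 × 200 = 186 now. The investor offers 186 and keeps 200 − 186 = 14.
Round 2 (the founder proposes): the investor can get 14 next round, worth 0.92 × 14 = 12.88 now, so the founder offers 12.88, keeping 187.12.
Round 1 (the investor proposes): the founder can get 187.12 next round, worth 0.93 × 187.12 = 174.0216 now; the investor offers that and keeps 25.9784.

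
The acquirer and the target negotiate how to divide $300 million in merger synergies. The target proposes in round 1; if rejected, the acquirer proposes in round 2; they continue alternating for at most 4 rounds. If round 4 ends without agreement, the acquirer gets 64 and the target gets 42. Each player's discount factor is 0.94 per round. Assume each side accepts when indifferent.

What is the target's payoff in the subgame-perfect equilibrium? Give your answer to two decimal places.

68.79

By backward induction:
Round 4 (the acquirer proposes): the target gets 42 if talks fail, so the acquirer offers 42 and keeps 258.
Round 3 (the target proposes): the acquirer can get 258 next round, worth 0.94 × 258 = 242.52 now; the target offers that and keeps 57.48.
Round 2 (the acquirer proposes): the target can get 57.48 next round, worth 0.94 × 57.48 = 54.0312 now; the acquirer offers that and keeps 245.9688.
Round 1 (the target proposes): the acquirer can get 245.9688 next round, worth 0.94 × 245.9688 = 231.210672 now, so the target offers 231.210672, keeping 68.789328.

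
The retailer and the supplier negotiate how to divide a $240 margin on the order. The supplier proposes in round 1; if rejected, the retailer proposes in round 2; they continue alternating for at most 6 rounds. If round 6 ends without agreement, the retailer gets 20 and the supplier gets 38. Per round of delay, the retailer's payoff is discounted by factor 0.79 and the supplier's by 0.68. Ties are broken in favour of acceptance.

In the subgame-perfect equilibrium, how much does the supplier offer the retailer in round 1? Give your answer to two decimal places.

139.32

Round 6 (the retailer proposes): the supplier gets 38 if talks fail, so the retailer offers 38 and keeps 202.
Round 5 (the supplier proposes): the retailer can get 202 next round, worth 0.79 × 202 = 159.58 now. The supplier offers 159.58 and keeps 240 − 159.58 = 80.42.
Round 4 (the retailer proposes): the supplier can get 80.42 next round, worth 0.68 × 80.42 = 54.6856 now, so the retailer offers 54.6856, keeping 185.3144.
Round 3 (the supplier proposes): the retailer can get 185.3144 next round, worth 0.79 × 185.3144 = 146.398376 now. The supplier offers 146.398376 and keeps 240 − 146.398376 = 93.601624.
Round 2 (the retailer proposes): the supplier can get 93.601624 next round, worth 0.68 × 93.601624 = 63.64910432 now; the retailer offers that and keeps 176.35089568.
Round 1 (the supplier proposes): the retailer can get 176.35089568 next round, worth 0.79 × 176.35089568 = 139.3172075872 now; the supplier offers that and keeps 100.6827924128.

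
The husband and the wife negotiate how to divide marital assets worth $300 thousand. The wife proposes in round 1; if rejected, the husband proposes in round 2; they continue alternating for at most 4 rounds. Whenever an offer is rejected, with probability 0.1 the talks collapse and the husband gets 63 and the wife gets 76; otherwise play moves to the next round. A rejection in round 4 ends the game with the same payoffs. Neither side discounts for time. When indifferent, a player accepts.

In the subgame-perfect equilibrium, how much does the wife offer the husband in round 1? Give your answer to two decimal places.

194.86

Round 4 (the husband proposes): the wife gets 76 if talks fail, so the husband offers 76 and keeps 224.
Round 3 (the wife proposes): rejecting gives the husband an expected 0.9 × 224 + 0.1 × 63 = 207.9, so the wife offers 207.9, keeping 92.1.
Round 2 (the husband proposes): rejecting gives the wife an expected 0.9 × 92.1 + 0.1 × 76 = 90.49. The husband offers 90.49 and keeps 300 − 90.49 = 209.51.
Round 1 (the wife proposes): rejecting gives the husband an expected 0.9 × 209.51 + 0.1 × 63 = 194.859; the wife offers that and keeps 105.141.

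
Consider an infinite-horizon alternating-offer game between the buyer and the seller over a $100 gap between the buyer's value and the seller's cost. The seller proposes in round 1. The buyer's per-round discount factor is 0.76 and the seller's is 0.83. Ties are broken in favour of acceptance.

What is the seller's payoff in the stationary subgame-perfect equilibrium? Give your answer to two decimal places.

Let x be the seller's share when the seller proposes and y be the buyer's share when the buyer proposes.
The buyer accepts iff offered ≥ 0.76·y, so x = 100 − 0.76y. Symmetrically y = 100 − 0.83x.
Substituting: x = 100 − 0.76(100 − 0.83x), giving x(1 − 0.83·0.76) = 100(1 − 0.76).
So x = 100 × 0.24 / 0.3692 ≈ 65.0054, and the buyer receives 100 − x ≈ 34.9946.

65.01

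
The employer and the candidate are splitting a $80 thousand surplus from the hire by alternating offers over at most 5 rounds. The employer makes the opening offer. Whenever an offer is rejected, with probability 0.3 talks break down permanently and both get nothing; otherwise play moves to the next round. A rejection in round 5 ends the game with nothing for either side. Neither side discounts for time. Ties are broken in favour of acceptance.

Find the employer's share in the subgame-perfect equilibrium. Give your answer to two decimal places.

54.97

By backward induction:
Round 5 (the employer proposes): rejection yields 0 for the candidate; the employer offers 0 and keeps 80.
Round 4 (the candidate proposes): rejecting gives the employer an expected 0.7 × 80 = 56, so the candidate offers 56, keeping 24.
Round 3 (the employer proposes): rejecting gives the candidate an expected 0.7 × 24 = 16.8; the employer offers that and keeps 63.2.
Round 2 (the candidate proposes): rejecting gives the employer an expected 0.7 × 63.2 = 44.24, so the candidate offers 44.24, keeping 35.76.
Round 1 (the employer proposes): rejecting gives the candidate an expected 0.7 × 35.76 = 25.032, so the employer offers 25.032, keeping 54.968.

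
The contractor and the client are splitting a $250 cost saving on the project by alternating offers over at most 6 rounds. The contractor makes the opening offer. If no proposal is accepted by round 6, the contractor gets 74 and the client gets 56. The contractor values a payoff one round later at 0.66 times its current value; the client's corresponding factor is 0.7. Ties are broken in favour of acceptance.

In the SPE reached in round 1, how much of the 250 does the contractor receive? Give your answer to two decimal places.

Round 6 (the client proposes): the contractor gets 74 if talks fail, so the client offers 74 and keeps 176.
Round 5 (the contractor proposes): the client can get 176 next round, worth 0.7 × 176 = 123.2 now; the contractor offers that and keeps 126.8.
Round 4 (the client proposes): the contractor can get 126.8 next round, worth 0.66 × 126.8 = 83.688 now; the client offers that and keeps 166.312.
Round 3 (the contractor proposes): the client can get 166.312 next round, worth 0.7 × 166.312 = 116.4184 now, so the contractor offers 116.4184, keeping 133.5816.
Round 2 (the client proposes): the contractor can get 133.5816 next round, worth 0.66 × 133.5816 = 88.163856 now; the client offers that and keeps 161.836144.
Round 1 (the contractor proposes): the client can get 161.836144 next round, worth 0.7 × 161.836144 = 113.2853008 now, so the contractor offers 113.2853008, keeping 136.7146992.

136.71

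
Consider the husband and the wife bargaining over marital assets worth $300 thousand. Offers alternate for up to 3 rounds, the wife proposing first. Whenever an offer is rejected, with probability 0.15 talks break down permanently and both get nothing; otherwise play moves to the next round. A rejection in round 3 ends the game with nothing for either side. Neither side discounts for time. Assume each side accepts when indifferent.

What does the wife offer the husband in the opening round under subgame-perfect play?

Round 3 (the wife proposes): the husband will accept anything ≥ 0, so the wife offers 0 and keeps 300.
Round 2 (the husband proposes): rejecting gives the wife an expected 0.85 × 300 = 255, so the husband offers 255, keeping 45.
Round 1 (the wife proposes): rejecting gives the husband an expected 0.85 × 45 = 38.25, so the wife offers 38.25, keeping 261.75.

38.25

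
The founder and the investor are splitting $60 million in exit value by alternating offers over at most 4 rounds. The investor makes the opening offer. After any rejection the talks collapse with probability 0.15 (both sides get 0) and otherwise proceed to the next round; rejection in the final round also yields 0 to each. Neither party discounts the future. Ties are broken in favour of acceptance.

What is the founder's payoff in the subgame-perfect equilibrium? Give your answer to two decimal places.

Round 4 (the founder proposes): rejection yields 0 for the investor; the founder offers 0 and keeps 60.
Round 3 (the investor proposes): rejecting gives the founder an expected 0.85 × 60 = 51, so the investor offers 51, keeping 9.
Round 2 (the founder proposes): rejecting gives the investor an expected 0.85 × 9 = 7.65, so the founder offers 7.65, keeping 52.35.
Round 1 (the investor proposes): rejecting gives the founder an expected 0.85 × 52.35 = 44.4975, so the investor offers 44.4975, keeping 15.5025.

44.50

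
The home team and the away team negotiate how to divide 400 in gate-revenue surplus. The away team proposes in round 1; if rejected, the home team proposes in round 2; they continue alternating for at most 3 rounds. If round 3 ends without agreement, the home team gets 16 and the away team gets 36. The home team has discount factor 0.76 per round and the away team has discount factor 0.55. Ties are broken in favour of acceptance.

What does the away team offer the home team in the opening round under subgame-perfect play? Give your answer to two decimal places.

143.49

Round 3 (the away team proposes): the home team gets 16 if talks fail, so the away team offers 16 and keeps 384.
Round 2 (the home team proposes): the away team can get 384 next round, worth 0.55 × 384 = 211.2 now. The home team offers 211.2 and keeps 400 − 211.2 = 188.8.
Round 1 (the away team proposes): the home team can get 188.8 next round, worth 0.76 × 188.8 = 143.488 now, so the away team offers 143.488, keeping 256.512.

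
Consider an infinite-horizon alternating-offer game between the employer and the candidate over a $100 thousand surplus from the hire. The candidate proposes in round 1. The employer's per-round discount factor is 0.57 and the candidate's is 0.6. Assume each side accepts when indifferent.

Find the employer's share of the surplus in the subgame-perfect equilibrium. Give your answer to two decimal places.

Let x be the candidate's share when the candidate proposes and y be the employer's share when the employer proposes.
The employer accepts iff offered ≥ 0.57·y, so x = 100 − 0.57y. Symmetrically y = 100 − 0.6x.
Substituting: x = 100 − 0.57(100 − 0.6x), giving x(1 − 0.6·0.57) = 100(1 − 0.57).
So x = 100 × 0.43 / 0.658 ≈ 65.3495, and the employer receives 100 − x ≈ 34.6505.

34.65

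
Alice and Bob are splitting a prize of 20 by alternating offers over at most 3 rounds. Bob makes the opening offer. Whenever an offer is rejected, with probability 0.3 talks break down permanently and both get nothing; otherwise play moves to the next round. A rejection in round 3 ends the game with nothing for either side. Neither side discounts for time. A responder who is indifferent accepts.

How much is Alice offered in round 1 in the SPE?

By backward induction:
Round 3 (Bob proposes): Alice will accept anything ≥ 0, so Bob offers 0 and keeps 20.
Round 2 (Alice proposes): rejecting gives Bob an expected 0.7 × 20 = 14; Alice offers that and keeps 6.
Round 1 (Bob proposes): rejecting gives Alice an expected 0.7 × 6 = 4.2; Bob offers that and keeps 15.8.

4.2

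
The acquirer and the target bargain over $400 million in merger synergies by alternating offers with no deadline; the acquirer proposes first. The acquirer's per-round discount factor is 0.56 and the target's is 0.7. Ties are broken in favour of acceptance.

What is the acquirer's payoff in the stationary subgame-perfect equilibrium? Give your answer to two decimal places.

197.37

Let x be the acquirer's share when the acquirer proposes and y be the target's share when the target proposes.
The target accepts iff offered ≥ 0.7·y, so x = 400 − 0.7y. Symmetrically y = 400 − 0.56x.
Substituting: x = 400 − 0.7(400 − 0.56x), giving x(1 − 0.56·0.7) = 400(1 − 0.7).
So x = 400 × 0.3 / 0.608 ≈ 197.3684, and the target receives 400 − x ≈ 202.6316.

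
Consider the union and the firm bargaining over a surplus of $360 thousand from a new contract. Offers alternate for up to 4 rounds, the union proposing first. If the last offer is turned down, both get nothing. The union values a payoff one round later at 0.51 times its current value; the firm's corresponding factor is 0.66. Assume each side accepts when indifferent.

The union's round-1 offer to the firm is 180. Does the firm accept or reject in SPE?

Reject

Round 4 (the firm proposes): rejection yields 0 for the union; the firm offers 0 and keeps 360.
Round 3 (the union proposes): the firm can get 360 next round, worth 0.66 × 360 = 237.6 now. The union offers 237.6 and keeps 360 − 237.6 = 122.4.
Round 2 (the firm proposes): the union can get 122.4 next round, worth 0.51 × 122.4 = 62.424 now. The firm offers 62.424 and keeps 360 − 62.424 = 297.576.
So by rejecting in round 1, the firm gets 297.576 next round, worth 0.66 × 297.576 = 196.40016 now.
Offer 180 < 196.40016, so the firm rejects.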